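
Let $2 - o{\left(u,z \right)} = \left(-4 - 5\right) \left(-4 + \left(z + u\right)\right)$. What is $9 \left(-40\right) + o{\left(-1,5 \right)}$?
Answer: $-358$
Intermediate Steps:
$o{\left(u,z \right)} = -34 + 9 u + 9 z$ ($o{\left(u,z \right)} = 2 - \left(-4 - 5\right) \left(-4 + \left(z + u\right)\right) = 2 - - 9 \left(-4 + \left(u + z\right)\right) = 2 - - 9 \left(-4 + u + z\right) = 2 - \left(36 - 9 u - 9 z\right) = 2 + \left(-36 + 9 u + 9 z\right) = -34 + 9 u + 9 z$)
$9 \left(-40\right) + o{\left(-1,5 \right)} = 9 \left(-40\right) + \left(-34 + 9 \left(-1\right) + 9 \cdot 5\right) = -360 - -2 = -360 + 2 = -358$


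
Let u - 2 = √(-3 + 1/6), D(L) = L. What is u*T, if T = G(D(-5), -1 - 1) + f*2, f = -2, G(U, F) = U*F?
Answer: 12 + I*√102 ≈ 12.0 + 10.1*I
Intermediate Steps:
G(U, F) = F*U
u = 2 + I*√102/6 (u = 2 + √(-3 + 1/6) = 2 + √(-3 + ⅙) = 2 + √(-17/6) = 2 + I*√102/6 ≈ 2.0 + 1.6833*I)
T = 6 (T = (-1 - 1)*(-5) - 2*2 = -2*(-5) - 4 = 10 - 4 = 6)
u*T = (2 + I*√102/6)*6 = 12 + I*√102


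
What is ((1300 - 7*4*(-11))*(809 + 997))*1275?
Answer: 3702661200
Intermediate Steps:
((1300 - 7*4*(-11))*(809 + 997))*1275 = ((1300 - 28*(-11))*1806)*1275 = ((1300 + 308)*1806)*1275 = (1608*1806)*1275 = 2904048*1275 = 3702661200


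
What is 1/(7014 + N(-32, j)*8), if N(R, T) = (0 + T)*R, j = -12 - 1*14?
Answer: 1/13670 ≈ 7.3153e-5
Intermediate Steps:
j = -26 (j = -12 - 14 = -26)
N(R, T) = R*T (N(R, T) = T*R = R*T)
1/(7014 + N(-32, j)*8) = 1/(7014 - 32*(-26)*8) = 1/(7014 + 832*8) = 1/(7014 + 6656) = 1/13670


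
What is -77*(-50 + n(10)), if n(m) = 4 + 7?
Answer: 3003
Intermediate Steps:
n(m) = 11
-77*(-50 + n(10)) = -77*(-50 + 11) = -77*(-39) = 3003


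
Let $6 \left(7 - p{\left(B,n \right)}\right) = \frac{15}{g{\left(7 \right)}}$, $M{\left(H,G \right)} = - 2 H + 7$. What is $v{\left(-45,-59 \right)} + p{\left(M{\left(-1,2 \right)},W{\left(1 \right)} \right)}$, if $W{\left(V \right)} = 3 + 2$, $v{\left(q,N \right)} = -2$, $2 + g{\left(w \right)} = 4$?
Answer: $\frac{15}{4} \approx 3.75$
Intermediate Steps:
$g{\left(w \right)} = 2$ ($g{\left(w \right)} = -2 + 4 = 2$)
$W{\left(V \right)} = 5$
$M{\left(H,G \right)} = 7 - 2 H$
$p{\left(B,n \right)} = \frac{23}{4}$ ($p{\left(B,n \right)} = 7 - \frac{15 \cdot \frac{1}{2}}{6} = 7 - \frac{5}{4} = \frac{23}{4}$)
$v{\left(-45,-59 \right)} + p{\left(M{\left(-1,2 \right)},W{\left(1 \right)} \right)} = -2 + \frac{23}{4} = \frac{15}{4}$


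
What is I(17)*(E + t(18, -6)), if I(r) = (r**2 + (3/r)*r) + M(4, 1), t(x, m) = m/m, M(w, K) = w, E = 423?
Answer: 125504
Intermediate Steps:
t(x, m) = 1
I(r) = 7 + r**2 (I(r) = (r**2 + (3/r)*r) + 4 = (r**2 + 3) + 4 = (3 + r**2) + 4 = 7 + r**2)
I(17)*(E + t(18, -6)) = (7 + 17**2)*(423 + 1) = (7 + 289)*424 = 296*424 = 125504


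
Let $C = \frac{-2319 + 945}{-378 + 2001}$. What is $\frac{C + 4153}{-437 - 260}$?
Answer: $- \frac{2246315}{377077} \approx -5.9572$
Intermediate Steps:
$C = - \frac{458}{541}$ ($C = - \frac{1374}{1623} = \left(-1374\right) \frac{1}{1623} = - \frac{458}{541} \approx -0.84658$)
$\frac{C + 4153}{-437 - 260} = \frac{- \frac{458}{541} + 4153}{-437 - 260} = \frac{2246315}{541 \left(-697\right)} = \frac{2246315}{541} \left(- \frac{1}{697}\right) = - \frac{2246315}{377077}$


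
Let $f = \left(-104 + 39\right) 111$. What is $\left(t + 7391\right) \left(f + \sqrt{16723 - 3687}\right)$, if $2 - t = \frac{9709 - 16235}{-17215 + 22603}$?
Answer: $- \frac{47907612025}{898} + \frac{19920005 \sqrt{3259}}{1347} \approx -5.2505 \cdot 10^{7}$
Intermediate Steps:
$t = \frac{8651}{2694}$ ($t = 2 - \frac{9709 - 16235}{-17215 + 22603} = 2 - - \frac{6526}{5388} = 2 - \left(-6526\right) \frac{1}{5388} = 2 - - \frac{3263}{2694} = 2 + \frac{3263}{2694} = \frac{8651}{2694} \approx 3.2112$)
$f = -7215$ ($f = \left(-65\right) 111 = -7215$)
$\left(t + 7391\right) \left(f + \sqrt{16723 - 3687}\right) = \left(\frac{8651}{2694} + 7391\right) \left(-7215 + \sqrt{16723 - 3687}\right) = \frac{19920005 \left(-7215 + \sqrt{13036}\right)}{2694} = \frac{19920005 \left(-7215 + 2 \sqrt{3259}\right)}{2694} = - \frac{47907612025}{898} + \frac{19920005 \sqrt{3259}}{1347}$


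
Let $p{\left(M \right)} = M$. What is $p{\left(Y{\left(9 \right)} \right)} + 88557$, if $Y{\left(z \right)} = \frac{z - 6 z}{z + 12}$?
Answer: $\frac{619884}{7} \approx 88555.0$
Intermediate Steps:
$Y{\left(z \right)} = - \frac{5 z}{12 + z}$ ($Y{\left(z \right)} = \frac{\left(-5\right) z}{12 + z} = - \frac{5 z}{12 + z}$)
$p{\left(Y{\left(9 \right)} \right)} + 88557 = \left(-5\right) 9 \frac{1}{12 + 9} + 88557 = \left(-5\right) 9 \cdot \frac{1}{21} + 88557 = - \frac{15}{7} + 88557 = \frac{619884}{7}$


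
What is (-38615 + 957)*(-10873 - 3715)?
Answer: 549354904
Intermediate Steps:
(-38615 + 957)*(-10873 - 3715) = -37658*(-14588) = 549354904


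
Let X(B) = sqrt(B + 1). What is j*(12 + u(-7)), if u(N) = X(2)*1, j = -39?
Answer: -468 - 39*sqrt(3) ≈ -535.55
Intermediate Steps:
X(B) = sqrt(1 + B)
u(N) = sqrt(3) (u(N) = sqrt(1 + 2)*1 = sqrt(3)*1 = sqrt(3))
j*(12 + u(-7)) = -39*(12 + sqrt(3)) = -468 - 39*sqrt(3)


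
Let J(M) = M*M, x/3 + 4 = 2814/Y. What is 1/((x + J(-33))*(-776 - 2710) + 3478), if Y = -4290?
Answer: -715/2677020158 ≈ -2.6709e-7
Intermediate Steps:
x = -9987/715 (x = -12 + 3*(2814/(-4290)) = -12 + 3*(2814*(-1/4290)) = -12 + 3*(-469/715) = -12 - 1407/715 = -9987/715 ≈ -13.968)
J(M) = M²
1/((x + J(-33))*(-776 - 2710) + 3478) = 1/((-9987/715 + (-33)²)*(-776 - 2710) + 3478) = 1/((-9987/715 + 1089)*(-3486) + 3478) = 1/((768648/715)*(-3486) + 3478) = 1/(-2679506928/715 + 3478) = 1/(-2677020158/715) = -715/2677020158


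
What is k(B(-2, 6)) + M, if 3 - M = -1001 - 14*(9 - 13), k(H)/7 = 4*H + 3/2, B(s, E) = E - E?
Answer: 1917/2 ≈ 958.50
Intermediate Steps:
B(s, E) = 0
k(H) = 21/2 + 28*H (k(H) = 7*(4*H + 3/2) = 7*(3/2 + 4*H) = 21/2 + 28*H)
M = 948 (M = 3 - (-1001 - 14*(9 - 13)) = 3 - (-1001 - 14*(-4)) = 3 - (-1001 - 1*(-56)) = 3 - (-1001 + 56) = 3 - 1*(-945) = 3 + 945 = 948)
k(B(-2, 6)) + M = (21/2 + 28*0) + 948 = (21/2 + 0) + 948 = 21/2 + 948 = 1917/2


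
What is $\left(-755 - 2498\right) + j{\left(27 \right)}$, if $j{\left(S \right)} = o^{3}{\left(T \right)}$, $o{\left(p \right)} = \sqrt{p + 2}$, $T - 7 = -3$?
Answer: $-3253 + 6 \sqrt{6} \approx -3238.3$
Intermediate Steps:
$T = 4$ ($T = 7 - 3 = 4$)
$o{\left(p \right)} = \sqrt{2 + p}$
$j{\left(S \right)} = 6 \sqrt{6}$ ($j{\left(S \right)} = \left(\sqrt{2 + 4}\right)^{3} = \left(\sqrt{6}\right)^{3} = 6 \sqrt{6}$)
$\left(-755 - 2498\right) + j{\left(27 \right)} = \left(-755 - 2498\right) + 6 \sqrt{6} = -3253 + 6 \sqrt{6}$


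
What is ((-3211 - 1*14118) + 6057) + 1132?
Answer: -10140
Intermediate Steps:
((-3211 - 1*14118) + 6057) + 1132 = ((-3211 - 14118) + 6057) + 1132 = (-17329 + 6057) + 1132 = -11272 + 1132 = -10140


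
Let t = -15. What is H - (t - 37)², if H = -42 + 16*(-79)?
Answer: -4010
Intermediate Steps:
H = -1306 (H = -42 - 1264 = -1306)
H - (t - 37)² = -1306 - (-15 - 37)² = -1306 - 1*(-52)² = -1306 - 1*2704 = -1306 - 2704 = -4010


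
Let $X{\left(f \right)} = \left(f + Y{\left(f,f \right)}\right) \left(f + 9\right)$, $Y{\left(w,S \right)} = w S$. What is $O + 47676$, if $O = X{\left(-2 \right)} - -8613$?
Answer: $56303$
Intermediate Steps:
$Y{\left(w,S \right)} = S w$
$X{\left(f \right)} = \left(9 + f\right) \left(f + f^{2}\right)$ ($X{\left(f \right)} = \left(f + f f\right) \left(f + 9\right) = \left(f + f^{2}\right) \left(9 + f\right) = \left(9 + f\right) \left(f + f^{2}\right)$)
$O = 8627$ ($O = - 2 \left(9 + \left(-2\right)^{2} + 10 \left(-2\right)\right) - -8613 = - 2 \left(9 + 4 - 20\right) + 8613 = \left(-2\right) \left(-7\right) + 8613 = 14 + 8613 = 8627$)
$O + 47676 = 8627 + 47676 = 56303$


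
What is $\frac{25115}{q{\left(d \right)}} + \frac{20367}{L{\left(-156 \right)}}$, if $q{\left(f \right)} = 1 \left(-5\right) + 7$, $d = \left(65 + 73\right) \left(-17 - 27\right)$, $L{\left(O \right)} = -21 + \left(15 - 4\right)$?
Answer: $\frac{52604}{5} \approx 10521.0$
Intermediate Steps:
$L{\left(O \right)} = -10$ ($L{\left(O \right)} = -21 + 11 = -10$)
$d = -6072$ ($d = 138 \left(-44\right) = -6072$)
$q{\left(f \right)} = 2$ ($q{\left(f \right)} = -5 + 7 = 2$)
$\frac{25115}{q{\left(d \right)}} + \frac{20367}{L{\left(-156 \right)}} = \frac{25115}{2} + \frac{20367}{-10} = 25115 \cdot \frac{1}{2} + 20367 \left(- \frac{1}{10}\right) = \frac{25115}{2} - \frac{20367}{10} = \frac{52604}{5}$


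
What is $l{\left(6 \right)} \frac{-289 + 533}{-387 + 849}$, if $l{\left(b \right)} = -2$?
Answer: $- \frac{244}{231} \approx -1.0563$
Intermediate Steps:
$l{\left(6 \right)} \frac{-289 + 533}{-387 + 849} = - 2 \frac{-289 + 533}{-387 + 849} = - 2 \cdot \frac{244}{462} = - 2 \cdot 244 \cdot \frac{1}{462} = \left(-2\right) \frac{122}{231} = - \frac{244}{231}$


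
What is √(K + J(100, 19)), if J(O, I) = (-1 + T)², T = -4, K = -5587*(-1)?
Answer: 2*√1403 ≈ 74.913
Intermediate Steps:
K = 5587
J(O, I) = 25 (J(O, I) = (-1 - 4)² = (-5)² = 25)
√(K + J(100, 19)) = √(5587 + 25) = √5612 = 2*√1403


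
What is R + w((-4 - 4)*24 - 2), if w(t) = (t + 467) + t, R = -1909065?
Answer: -1908986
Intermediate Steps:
w(t) = 467 + 2*t (w(t) = (467 + t) + t = 467 + 2*t)
R + w((-4 - 4)*24 - 2) = -1909065 + (467 + 2*((-4 - 4)*24 - 2)) = -1909065 + (467 + 2*(-8*24 - 2)) = -1909065 + (467 + 2*(-192 - 2)) = -1909065 + (467 + 2*(-194)) = -1909065 + (467 - 388) = -1909065 + 79 = -1908986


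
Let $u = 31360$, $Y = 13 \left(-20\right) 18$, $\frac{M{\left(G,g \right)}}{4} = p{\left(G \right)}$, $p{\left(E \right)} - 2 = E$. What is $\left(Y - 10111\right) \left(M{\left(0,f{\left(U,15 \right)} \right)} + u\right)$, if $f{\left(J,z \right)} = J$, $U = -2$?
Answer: $-463964088$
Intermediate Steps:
$p{\left(E \right)} = 2 + E$
$M{\left(G,g \right)} = 8 + 4 G$ ($M{\left(G,g \right)} = 4 \left(2 + G\right) = 8 + 4 G$)
$Y = -4680$ ($Y = \left(-260\right) 18 = -4680$)
$\left(Y - 10111\right) \left(M{\left(0,f{\left(U,15 \right)} \right)} + u\right) = \left(-4680 - 10111\right) \left(\left(8 + 4 \cdot 0\right) + 31360\right) = - 14791 \left(\left(8 + 0\right) + 31360\right) = - 14791 \left(8 + 31360\right) = \left(-14791\right) 31368 = -463964088$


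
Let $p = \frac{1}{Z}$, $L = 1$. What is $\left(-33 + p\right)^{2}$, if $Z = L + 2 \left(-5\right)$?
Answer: $\frac{88804}{81} \approx 1096.3$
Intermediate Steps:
$Z = -9$ ($Z = 1 + 2 \left(-5\right) = 1 - 10 = -9$)
$p = - \frac{1}{9}$ ($p = \frac{1}{-9} = - \frac{1}{9} \approx -0.11111$)
$\left(-33 + p\right)^{2} = \left(-33 - \frac{1}{9}\right)^{2} = \left(- \frac{298}{9}\right)^{2} = \frac{88804}{81}$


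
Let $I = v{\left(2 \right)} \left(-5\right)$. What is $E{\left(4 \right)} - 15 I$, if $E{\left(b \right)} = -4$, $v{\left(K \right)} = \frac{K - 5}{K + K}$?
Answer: $- \frac{241}{4} \approx -60.25$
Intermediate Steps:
$v{\left(K \right)} = \frac{-5 + K}{2 K}$
$I = \frac{15}{4}$ ($I = \frac{-5 + 2}{2 \cdot 2} \left(-5\right) = \frac{1}{2} \cdot \frac{1}{2} \left(-3\right) \left(-5\right) = \left(- \frac{3}{4}\right) \left(-5\right) = \frac{15}{4} \approx 3.75$)
$E{\left(4 \right)} - 15 I = -4 - \frac{225}{4} = - \frac{241}{4}$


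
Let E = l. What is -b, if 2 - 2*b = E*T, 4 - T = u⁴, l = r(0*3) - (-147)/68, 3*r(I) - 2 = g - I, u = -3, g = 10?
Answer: -32399/136 ≈ -238.23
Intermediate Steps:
r(I) = 4 - I/3 (r(I) = ⅔ + (10 - I)/3 = ⅔ + (10/3 - I/3) = 4 - I/3)
l = 419/68 (l = (4 - 0*3) - (-147)/68 = (4 - ⅓*0) - (-147)/68 = (4 + 0) - 1*(-147/68) = 4 + 147/68 = 419/68 ≈ 6.1618)
E = 419/68 ≈ 6.1618
T = -77 (T = 4 - 1*(-3)⁴ = 4 - 1*81 = 4 - 81 = -77)
b = 32399/136 (b = 1 - 419*(-77)/136 = 1 - ½*(-32263/68) = 1 + 32263/136 = 32399/136 ≈ 238.23)
-b = -1*32399/136 = -32399/136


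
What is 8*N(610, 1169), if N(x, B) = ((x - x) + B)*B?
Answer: 10932488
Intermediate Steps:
N(x, B) = B² (N(x, B) = (0 + B)*B = B*B = B²)
8*N(610, 1169) = 8*1169² = 8*1366561 = 10932488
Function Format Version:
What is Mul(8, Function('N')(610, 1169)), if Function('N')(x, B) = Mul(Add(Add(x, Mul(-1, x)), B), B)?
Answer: 10932488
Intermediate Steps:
Function('N')(x, B) = Pow(B, 2) (Function('N')(x, B) = Mul(Add(0, B), B) = Mul(B, B) = Pow(B, 2))
Mul(8, Function('N')(610, 1169)) = Mul(8, Pow(1169, 2)) = Mul(8, 1366561) = 10932488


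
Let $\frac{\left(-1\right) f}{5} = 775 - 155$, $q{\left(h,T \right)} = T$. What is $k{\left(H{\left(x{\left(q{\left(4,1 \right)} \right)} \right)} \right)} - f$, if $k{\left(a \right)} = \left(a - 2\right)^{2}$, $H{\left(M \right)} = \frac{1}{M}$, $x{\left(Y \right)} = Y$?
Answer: $3101$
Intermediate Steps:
$f = -3100$ ($f = - 5 \left(775 - 155\right) = \left(-5\right) 620 = -3100$)
$k{\left(a \right)} = \left(-2 + a\right)^{2}$
$k{\left(H{\left(x{\left(q{\left(4,1 \right)} \right)} \right)} \right)} - f = \left(-2 + 1^{-1}\right)^{2} - -3100 = \left(-2 + 1\right)^{2} + 3100 = \left(-1\right)^{2} + 3100 = 1 + 3100 = 3101$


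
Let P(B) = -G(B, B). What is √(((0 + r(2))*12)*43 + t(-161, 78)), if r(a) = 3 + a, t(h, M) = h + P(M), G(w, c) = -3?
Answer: √2422 ≈ 49.214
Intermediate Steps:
P(B) = 3 (P(B) = -1*(-3) = 3)
t(h, M) = 3 + h (t(h, M) = h + 3 = 3 + h)
√(((0 + r(2))*12)*43 + t(-161, 78)) = √(((0 + (3 + 2))*12)*43 + (3 - 161)) = √(((0 + 5)*12)*43 - 158) = √((5*12)*43 - 158) = √(60*43 - 158) = √(2580 - 158) = √2422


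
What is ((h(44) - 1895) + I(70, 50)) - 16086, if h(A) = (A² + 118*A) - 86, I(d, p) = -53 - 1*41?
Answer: -11033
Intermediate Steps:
I(d, p) = -94 (I(d, p) = -53 - 41 = -94)
h(A) = -86 + A² + 118*A
((h(44) - 1895) + I(70, 50)) - 16086 = (((-86 + 44² + 118*44) - 1895) - 94) - 16086 = (((-86 + 1936 + 5192) - 1895) - 94) - 16086 = ((7042 - 1895) - 94) - 16086 = (5147 - 94) - 16086 = 5053 - 16086 = -11033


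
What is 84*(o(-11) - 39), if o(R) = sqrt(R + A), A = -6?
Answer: -3276 + 84*I*sqrt(17) ≈ -3276.0 + 346.34*I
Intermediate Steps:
o(R) = sqrt(-6 + R) (o(R) = sqrt(R - 6) = sqrt(-6 + R))
84*(o(-11) - 39) = 84*(sqrt(-6 - 11) - 39) = 84*(sqrt(-17) - 39) = 84*(I*sqrt(17) - 39) = 84*(-39 + I*sqrt(17)) = -3276 + 84*I*sqrt(17)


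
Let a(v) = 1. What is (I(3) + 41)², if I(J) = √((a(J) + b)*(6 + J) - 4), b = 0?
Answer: (41 + √5)² ≈ 1869.4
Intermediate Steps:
I(J) = √(2 + J) (I(J) = √((1 + 0)*(6 + J) - 4) = √(1*(6 + J) - 4) = √((6 + J) - 4) = √(2 + J))
(I(3) + 41)² = (√(2 + 3) + 41)² = (√5 + 41)² = (41 + √5)²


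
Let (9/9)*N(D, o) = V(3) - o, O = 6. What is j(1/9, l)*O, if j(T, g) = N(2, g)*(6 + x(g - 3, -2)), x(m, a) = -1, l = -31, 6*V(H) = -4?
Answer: 910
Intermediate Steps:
V(H) = -2/3 (V(H) = (1/6)*(-4) = -2/3)
N(D, o) = -2/3 - o
j(T, g) = -10/3 - 5*g (j(T, g) = (-2/3 - g)*(6 - 1) = (-2/3 - g)*5 = -10/3 - 5*g)
j(1/9, l)*O = (-10/3 - 5*(-31))*6 = (-10/3 + 155)*6 = (455/3)*6 = 910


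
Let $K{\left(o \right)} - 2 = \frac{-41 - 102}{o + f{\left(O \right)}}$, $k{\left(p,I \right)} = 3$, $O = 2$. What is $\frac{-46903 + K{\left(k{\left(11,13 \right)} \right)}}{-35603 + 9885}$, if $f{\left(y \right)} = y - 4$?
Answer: $\frac{23522}{12859} \approx 1.8292$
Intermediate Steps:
$f{\left(y \right)} = -4 + y$
$K{\left(o \right)} = 2 - \frac{143}{-2 + o}$ ($K{\left(o \right)} = 2 + \frac{-41 - 102}{o + \left(-4 + 2\right)} = 2 - \frac{143}{o - 2} = 2 - \frac{143}{-2 + o}$)
$\frac{-46903 + K{\left(k{\left(11,13 \right)} \right)}}{-35603 + 9885} = \frac{-46903 + \frac{-147 + 2 \cdot 3}{-2 + 3}}{-35603 + 9885} = \frac{-46903 + \frac{-147 + 6}{1}}{-25718} = \left(-46903 + 1 \left(-141\right)\right) \left(- \frac{1}{25718}\right) = \left(-46903 - 141\right) \left(- \frac{1}{25718}\right) = \left(-47044\right) \left(- \frac{1}{25718}\right) = \frac{23522}{12859}$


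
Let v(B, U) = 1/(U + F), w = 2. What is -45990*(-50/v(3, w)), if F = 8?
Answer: 22995000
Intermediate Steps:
v(B, U) = 1/(8 + U) (v(B, U) = 1/(U + 8) = 1/(8 + U))
-45990*(-50/v(3, w)) = -45990/(1/((-50)*(8 + 2))) = -45990/((-1/50/10)) = -45990/((-1/50*⅒)) = -45990/(-1/500) = -45990*(-500) = 22995000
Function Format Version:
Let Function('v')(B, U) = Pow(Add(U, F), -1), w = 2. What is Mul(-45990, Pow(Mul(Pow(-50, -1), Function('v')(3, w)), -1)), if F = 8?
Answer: 22995000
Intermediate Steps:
Function('v')(B, U) = Pow(Add(8, U), -1) (Function('v')(B, U) = Pow(Add(U, 8), -1) = Pow(Add(8, U), -1))
Mul(-45990, Pow(Mul(Pow(-50, -1), Function('v')(3, w)), -1)) = Mul(-45990, Pow(Mul(Pow(-50, -1), Pow(Add(8, 2), -1)), -1)) = Mul(-45990, Pow(Mul(Rational(-1, 50), Pow(10, -1)), -1)) = Mul(-45990, Pow(Mul(Rational(-1, 50), Rational(1, 10)), -1)) = Mul(-45990, Pow(Rational(-1, 500), -1)) = Mul(-45990, -500) = 22995000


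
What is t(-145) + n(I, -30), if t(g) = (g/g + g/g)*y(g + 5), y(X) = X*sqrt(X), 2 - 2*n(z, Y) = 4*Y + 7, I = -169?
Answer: 115/2 - 560*I*sqrt(35) ≈ 57.5 - 3313.0*I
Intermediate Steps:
n(z, Y) = -5/2 - 2*Y (n(z, Y) = 1 - (4*Y + 7)/2 = 1 - (7 + 4*Y)/2 = 1 + (-7/2 - 2*Y) = -5/2 - 2*Y)
y(X) = X**(3/2)
t(g) = 2*(5 + g)**(3/2) (t(g) = (g/g + g/g)*(g + 5)**(3/2) = (1 + 1)*(5 + g)**(3/2) = 2*(5 + g)**(3/2))
t(-145) + n(I, -30) = 2*(5 - 145)**(3/2) + (-5/2 - 2*(-30)) = 2*(-140)**(3/2) + (-5/2 + 60) = 2*(-280*I*sqrt(35)) + 115/2 = -560*I*sqrt(35) + 115/2 = 115/2 - 560*I*sqrt(35)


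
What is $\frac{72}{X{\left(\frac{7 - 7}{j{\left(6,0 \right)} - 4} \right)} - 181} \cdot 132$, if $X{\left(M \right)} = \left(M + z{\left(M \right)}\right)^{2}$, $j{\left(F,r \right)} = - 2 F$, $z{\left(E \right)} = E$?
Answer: $- \frac{9504}{181} \approx -52.508$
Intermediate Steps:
$X{\left(M \right)} = 4 M^{2}$ ($X{\left(M \right)} = \left(M + M\right)^{2} = \left(2 M\right)^{2} = 4 M^{2}$)
$\frac{72}{X{\left(\frac{7 - 7}{j{\left(6,0 \right)} - 4} \right)} - 181} \cdot 132 = \frac{72}{4 \left(\frac{7 - 7}{\left(-2\right) 6 - 4}\right)^{2} - 181} \cdot 132 = \frac{72}{4 \left(\frac{0}{-12 - 4}\right)^{2} - 181} \cdot 132 = \frac{72}{4 \left(\frac{0}{-16}\right)^{2} - 181} \cdot 132 = \frac{72}{4 \left(0 \left(- \frac{1}{16}\right)\right)^{2} - 181} \cdot 132 = \frac{72}{4 \cdot 0^{2} - 181} \cdot 132 = \frac{72}{4 \cdot 0 - 181} \cdot 132 = \frac{72}{0 - 181} \cdot 132 = \frac{72}{-181} \cdot 132 = 72 \left(- \frac{1}{181}\right) 132 = \left(- \frac{72}{181}\right) 132 = - \frac{9504}{181}$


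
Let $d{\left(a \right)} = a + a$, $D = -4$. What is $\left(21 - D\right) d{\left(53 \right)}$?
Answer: $2650$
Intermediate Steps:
$d{\left(a \right)} = 2 a$
$\left(21 - D\right) d{\left(53 \right)} = \left(21 - -4\right) 2 \cdot 53 = \left(21 + 4\right) 106 = 25 \cdot 106 = 2650$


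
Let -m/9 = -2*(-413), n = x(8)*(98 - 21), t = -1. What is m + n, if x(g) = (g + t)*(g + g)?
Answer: 1190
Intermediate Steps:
x(g) = 2*g*(-1 + g) (x(g) = (g - 1)*(g + g) = (-1 + g)*(2*g) = 2*g*(-1 + g))
n = 8624 (n = (2*8*(-1 + 8))*(98 - 21) = (2*8*7)*77 = 112*77 = 8624)
m = -7434 (m = -(-18)*(-413) = -9*826 = -7434)
m + n = -7434 + 8624 = 1190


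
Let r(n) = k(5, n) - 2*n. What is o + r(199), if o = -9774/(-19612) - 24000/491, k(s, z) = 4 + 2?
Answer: -2120324915/4814746 ≈ -440.38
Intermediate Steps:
k(s, z) = 6
o = -232944483/4814746 (o = -9774*(-1/19612) - 24000*1/491 = 4887/9806 - 24000/491 = -232944483/4814746 ≈ -48.381)
r(n) = 6 - 2*n
o + r(199) = -232944483/4814746 + (6 - 2*199) = -232944483/4814746 + (6 - 398) = -232944483/4814746 - 392 = -2120324915/4814746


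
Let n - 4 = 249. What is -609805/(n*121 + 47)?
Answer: -17423/876 ≈ -19.889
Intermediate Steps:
n = 253 (n = 4 + 249 = 253)
-609805/(n*121 + 47) = -609805/(253*121 + 47) = -609805/(30613 + 47) = -609805/30660 = -609805*1/30660 = -17423/876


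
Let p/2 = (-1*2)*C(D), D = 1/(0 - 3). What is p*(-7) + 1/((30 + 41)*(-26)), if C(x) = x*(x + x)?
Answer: 103367/16614 ≈ 6.2217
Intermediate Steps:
D = -⅓ (D = 1/(-3) = -⅓ ≈ -0.33333)
C(x) = 2*x² (C(x) = x*(2*x) = 2*x²)
p = -8/9 (p = 2*((-1*2)*(2*(-⅓)²)) = 2*(-4/9) = -8/9 ≈ -0.88889)
p*(-7) + 1/((30 + 41)*(-26)) = -8/9*(-7) + 1/((30 + 41)*(-26)) = 56/9 - 1/26/71 = 56/9 + (1/71)*(-1/26) = 56/9 - 1/1846 = 103367/16614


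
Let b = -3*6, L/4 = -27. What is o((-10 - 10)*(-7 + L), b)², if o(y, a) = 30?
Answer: 900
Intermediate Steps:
L = -108 (L = 4*(-27) = -108)
b = -18
o((-10 - 10)*(-7 + L), b)² = 30² = 900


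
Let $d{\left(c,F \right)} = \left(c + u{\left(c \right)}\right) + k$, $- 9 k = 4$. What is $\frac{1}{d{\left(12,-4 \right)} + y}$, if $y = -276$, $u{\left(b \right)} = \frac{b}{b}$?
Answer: $- \frac{9}{2371} \approx -0.0037959$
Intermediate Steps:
$u{\left(b \right)} = 1$
$k = - \frac{4}{9}$ ($k = \left(- \frac{1}{9}\right) 4 = - \frac{4}{9} \approx -0.44444$)
$d{\left(c,F \right)} = \frac{5}{9} + c$ ($d{\left(c,F \right)} = \left(c + 1\right) - \frac{4}{9} = \left(1 + c\right) - \frac{4}{9} = \frac{5}{9} + c$)
$\frac{1}{d{\left(12,-4 \right)} + y} = \frac{1}{\left(\frac{5}{9} + 12\right) - 276} = \frac{1}{\frac{113}{9} - 276} = \frac{1}{- \frac{2371}{9}} = - \frac{9}{2371}$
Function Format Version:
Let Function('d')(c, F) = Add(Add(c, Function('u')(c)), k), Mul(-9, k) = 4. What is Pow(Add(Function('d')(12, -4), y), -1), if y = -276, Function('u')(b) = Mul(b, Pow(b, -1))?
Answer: Rational(-9, 2371) ≈ -0.0037959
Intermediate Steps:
Function('u')(b) = 1
k = Rational(-4, 9) (k = Mul(Rational(-1, 9), 4) = Rational(-4, 9) ≈ -0.44444)
Function('d')(c, F) = Add(Rational(5, 9), c) (Function('d')(c, F) = Add(Add(c, 1), Rational(-4, 9)) = Add(Add(1, c), Rational(-4, 9)) = Add(Rational(5, 9), c))
Pow(Add(Function('d')(12, -4), y), -1) = Pow(Add(Add(Rational(5, 9), 12), -276), -1) = Pow(Add(Rational(113, 9), -276), -1) = Pow(Rational(-2371, 9), -1) = Rational(-9, 2371)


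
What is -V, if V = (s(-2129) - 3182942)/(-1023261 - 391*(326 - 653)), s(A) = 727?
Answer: -3182215/895404 ≈ -3.5539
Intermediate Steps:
V = 3182215/895404 (V = (727 - 3182942)/(-1023261 - 391*(326 - 653)) = -3182215/(-1023261 - 391*(-327)) = -3182215/(-1023261 + 127857) = -3182215/(-895404) = -3182215*(-1/895404) = 3182215/895404 ≈ 3.5539)
-V = -1*3182215/895404 = -3182215/895404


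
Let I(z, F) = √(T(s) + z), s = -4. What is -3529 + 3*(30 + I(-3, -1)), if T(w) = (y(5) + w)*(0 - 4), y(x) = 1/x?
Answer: -3439 + 3*√305/5 ≈ -3428.5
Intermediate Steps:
T(w) = -⅘ - 4*w (T(w) = (1/5 + w)*(0 - 4) = (⅕ + w)*(-4) = -⅘ - 4*w)
I(z, F) = √(76/5 + z) (I(z, F) = √((-⅘ - 4*(-4)) + z) = √((-⅘ + 16) + z) = √(76/5 + z))
-3529 + 3*(30 + I(-3, -1)) = -3529 + 3*(30 + √(380 + 25*(-3))/5) = -3529 + 3*(30 + √(380 - 75)/5) = -3529 + 3*(30 + √305/5) = -3529 + (90 + 3*√305/5) = -3439 + 3*√305/5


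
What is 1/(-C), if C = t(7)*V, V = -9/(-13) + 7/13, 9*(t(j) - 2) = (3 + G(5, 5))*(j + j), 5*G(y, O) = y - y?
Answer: -39/320 ≈ -0.12188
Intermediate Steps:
G(y, O) = 0 (G(y, O) = (y - y)/5 = (1/5)*0 = 0)
t(j) = 2 + 2*j/3 (t(j) = 2 + ((3 + 0)*(j + j))/9 = 2 + (3*(2*j))/9 = 2 + (6*j)/9 = 2 + 2*j/3)
V = 16/13 (V = -9*(-1/13) + 7*(1/13) = 9/13 + 7/13 = 16/13 ≈ 1.2308)
C = 320/39 (C = (2 + (2/3)*7)*(16/13) = (2 + 14/3)*(16/13) = (20/3)*(16/13) = 320/39 ≈ 8.2051)
1/(-C) = 1/(-1*320/39) = 1/(-320/39) = -39/320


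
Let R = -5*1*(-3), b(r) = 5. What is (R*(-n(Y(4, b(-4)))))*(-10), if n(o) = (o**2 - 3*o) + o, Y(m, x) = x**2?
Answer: 86250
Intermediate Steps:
n(o) = o**2 - 2*o
R = 15 (R = -5*(-3) = 15)
(R*(-n(Y(4, b(-4)))))*(-10) = (15*(-5**2*(-2 + 5**2)))*(-10) = (15*(-25*(-2 + 25)))*(-10) = (15*(-25*23))*(-10) = (15*(-1*575))*(-10) = (15*(-575))*(-10) = -8625*(-10) = 86250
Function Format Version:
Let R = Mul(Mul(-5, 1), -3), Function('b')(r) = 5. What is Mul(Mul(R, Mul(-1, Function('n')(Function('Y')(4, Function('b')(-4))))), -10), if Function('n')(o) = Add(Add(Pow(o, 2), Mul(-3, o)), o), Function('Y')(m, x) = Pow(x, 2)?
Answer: 86250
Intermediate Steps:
Function('n')(o) = Add(Pow(o, 2), Mul(-2, o))
R = 15 (R = Mul(-5, -3) = 15)
Mul(Mul(R, Mul(-1, Function('n')(Function('Y')(4, Function('b')(-4))))), -10) = Mul(Mul(15, Mul(-1, Mul(Pow(5, 2), Add(-2, Pow(5, 2))))), -10) = Mul(Mul(15, Mul(-1, Mul(25, Add(-2, 25)))), -10) = Mul(Mul(15, Mul(-1, Mul(25, 23))), -10) = Mul(Mul(15, Mul(-1, 575)), -10) = Mul(Mul(15, -575), -10) = Mul(-8625, -10) = 86250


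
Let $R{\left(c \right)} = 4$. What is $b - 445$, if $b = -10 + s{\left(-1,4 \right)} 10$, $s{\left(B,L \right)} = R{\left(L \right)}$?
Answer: $-415$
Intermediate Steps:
$s{\left(B,L \right)} = 4$
$b = 30$ ($b = -10 + 4 \cdot 10 = -10 + 40 = 30$)
$b - 445 = 30 - 445 = -415$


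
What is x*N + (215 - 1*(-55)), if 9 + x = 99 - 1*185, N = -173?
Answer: 16705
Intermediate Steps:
x = -95 (x = -9 + (99 - 1*185) = -9 + (99 - 185) = -9 - 86 = -95)
x*N + (215 - 1*(-55)) = -95*(-173) + (215 - 1*(-55)) = 16435 + (215 + 55) = 16435 + 270 = 16705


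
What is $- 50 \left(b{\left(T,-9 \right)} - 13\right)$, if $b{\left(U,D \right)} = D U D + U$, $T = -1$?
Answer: $4750$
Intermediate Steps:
$b{\left(U,D \right)} = U + U D^{2}$ ($b{\left(U,D \right)} = U D^{2} + U = U + U D^{2}$)
$- 50 \left(b{\left(T,-9 \right)} - 13\right) = - 50 \left(- (1 + \left(-9\right)^{2}) - 13\right) = - 50 \left(- (1 + 81) - 13\right) = - 50 \left(\left(-1\right) 82 - 13\right) = - 50 \left(-82 - 13\right) = \left(-50\right) \left(-95\right) = 4750$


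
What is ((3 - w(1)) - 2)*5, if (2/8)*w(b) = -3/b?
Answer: 65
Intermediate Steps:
w(b) = -12/b (w(b) = 4*(-3/b) = -12/b)
((3 - w(1)) - 2)*5 = ((3 - (-12)/1) - 2)*5 = ((3 - (-12)) - 2)*5 = ((3 - 1*(-12)) - 2)*5 = ((3 + 12) - 2)*5 = (15 - 2)*5 = 13*5 = 65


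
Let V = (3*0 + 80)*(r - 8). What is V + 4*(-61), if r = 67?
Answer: 4476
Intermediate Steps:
V = 4720 (V = (3*0 + 80)*(67 - 8) = (0 + 80)*59 = 80*59 = 4720)
V + 4*(-61) = 4720 + 4*(-61) = 4720 - 244 = 4476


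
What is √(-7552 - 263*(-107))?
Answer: √20589 ≈ 143.49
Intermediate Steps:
√(-7552 - 263*(-107)) = √(-7552 + 28141) = √20589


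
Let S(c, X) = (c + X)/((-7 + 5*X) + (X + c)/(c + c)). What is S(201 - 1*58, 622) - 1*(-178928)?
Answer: 158928183734/888223 ≈ 1.7893e+5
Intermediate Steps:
S(c, X) = (X + c)/(-7 + 5*X + (X + c)/(2*c)) (S(c, X) = (X + c)/((-7 + 5*X) + (X + c)/((2*c))) = (X + c)/((-7 + 5*X) + (X + c)*(1/(2*c))) = (X + c)/((-7 + 5*X) + (X + c)/(2*c)) = (X + c)/(-7 + 5*X + (X + c)/(2*c)))
S(201 - 1*58, 622) - 1*(-178928) = 2*(201 - 1*58)*(622 + (201 - 1*58))/(622 - 13*(201 - 1*58) + 10*622*(201 - 1*58)) - 1*(-178928) = 2*(201 - 58)*(622 + (201 - 58))/(622 - 13*(201 - 58) + 10*622*(201 - 58)) + 178928 = 2*143*(622 + 143)/(622 - 13*143 + 10*622*143) + 178928 = 2*143*765/(622 - 1859 + 889460) + 178928 = 2*143*765/888223 + 178928 = 2*143*(1/888223)*765 + 178928 = 218790/888223 + 178928 = 158928183734/888223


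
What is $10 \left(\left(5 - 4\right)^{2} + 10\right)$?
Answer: $110$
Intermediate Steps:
$10 \left(\left(5 - 4\right)^{2} + 10\right) = 10 \left(1^{2} + 10\right) = 10 \left(1 + 10\right) = 10 \cdot 11 = 110$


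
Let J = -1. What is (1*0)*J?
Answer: 0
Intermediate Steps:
(1*0)*J = (1*0)*(-1) = 0*(-1) = 0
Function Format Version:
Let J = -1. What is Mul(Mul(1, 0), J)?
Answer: 0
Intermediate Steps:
Mul(Mul(1, 0), J) = Mul(Mul(1, 0), -1) = Mul(0, -1) = 0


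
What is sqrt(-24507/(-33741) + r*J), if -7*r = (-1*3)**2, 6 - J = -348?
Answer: I*sqrt(312954414479)/26243 ≈ 21.317*I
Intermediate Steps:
J = 354 (J = 6 - 1*(-348) = 6 + 348 = 354)
r = -9/7 (r = -(-1*3)**2/7 = -1/7*(-3)**2 = -1/7*9 = -9/7 ≈ -1.2857)
sqrt(-24507/(-33741) + r*J) = sqrt(-24507/(-33741) - 9/7*354) = sqrt(-24507*(-1/33741) - 3186/7) = sqrt(2723/3749 - 3186/7) = sqrt(-11925253/26243) = I*sqrt(312954414479)/26243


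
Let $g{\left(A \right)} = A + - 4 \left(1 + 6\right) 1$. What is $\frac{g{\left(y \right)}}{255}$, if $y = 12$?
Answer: $- \frac{16}{255} \approx -0.062745$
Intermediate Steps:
$g{\left(A \right)} = -28 + A$ ($g{\left(A \right)} = A + \left(-4\right) 7 \cdot 1 = A - 28 = -28 + A$)
$\frac{g{\left(y \right)}}{255} = \frac{-28 + 12}{255} = \left(-16\right) \frac{1}{255} = - \frac{16}{255}$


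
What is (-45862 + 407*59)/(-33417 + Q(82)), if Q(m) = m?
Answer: 21849/33335 ≈ 0.65544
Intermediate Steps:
(-45862 + 407*59)/(-33417 + Q(82)) = (-45862 + 407*59)/(-33417 + 82) = (-45862 + 24013)/(-33335) = -21849*(-1/33335) = 21849/33335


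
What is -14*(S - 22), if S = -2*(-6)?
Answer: 140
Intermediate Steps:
S = 12
-14*(S - 22) = -14*(12 - 22) = -14*(-10) = 140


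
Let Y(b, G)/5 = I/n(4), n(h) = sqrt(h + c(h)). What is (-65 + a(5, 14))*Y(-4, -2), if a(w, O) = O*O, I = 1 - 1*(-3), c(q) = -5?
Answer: -2620*I ≈ -2620.0*I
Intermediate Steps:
I = 4 (I = 1 + 3 = 4)
n(h) = sqrt(-5 + h) (n(h) = sqrt(h - 5) = sqrt(-5 + h))
a(w, O) = O**2
Y(b, G) = -20*I (Y(b, G) = 5*(4/(sqrt(-5 + 4))) = 5*(4/(sqrt(-1))) = 5*(4/I) = 5*(4*(-I)) = 5*(-4*I) = -20*I)
(-65 + a(5, 14))*Y(-4, -2) = (-65 + 14**2)*(-20*I) = (-65 + 196)*(-20*I) = 131*(-20*I) = -2620*I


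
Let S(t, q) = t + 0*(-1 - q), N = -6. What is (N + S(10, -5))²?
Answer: 16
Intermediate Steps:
S(t, q) = t (S(t, q) = t + 0 = t)
(N + S(10, -5))² = (-6 + 10)² = 4² = 16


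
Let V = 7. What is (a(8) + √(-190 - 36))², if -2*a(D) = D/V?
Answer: (4 - 7*I*√226)²/49 ≈ -225.67 - 17.181*I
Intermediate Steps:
a(D) = -D/14 (a(D) = -D/(2*7) = -D/14)
(a(8) + √(-190 - 36))² = (-1/14*8 + √(-190 - 36))² = (-4/7 + √(-226))² = (-4/7 + I*√226)²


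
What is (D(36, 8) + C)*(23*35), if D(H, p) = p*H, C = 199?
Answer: 392035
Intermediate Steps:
D(H, p) = H*p
(D(36, 8) + C)*(23*35) = (36*8 + 199)*(23*35) = (288 + 199)*805 = 487*805 = 392035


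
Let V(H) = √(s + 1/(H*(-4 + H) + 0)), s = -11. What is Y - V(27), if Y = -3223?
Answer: -3223 - I*√471270/207 ≈ -3223.0 - 3.3164*I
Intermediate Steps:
V(H) = √(-11 + 1/(H*(-4 + H))) (V(H) = √(-11 + 1/(H*(-4 + H) + 0)) = √(-11 + 1/(H*(-4 + H))))
Y - V(27) = -3223 - √((1 - 11*27*(-4 + 27))/(27*(-4 + 27))) = -3223 - √((1/27)*(1 - 11*27*23)/23) = -3223 - √((1/27)*(1/23)*(1 - 6831)) = -3223 - √((1/27)*(1/23)*(-6830)) = -3223 - √(-6830/621) = -3223 - I*√471270/207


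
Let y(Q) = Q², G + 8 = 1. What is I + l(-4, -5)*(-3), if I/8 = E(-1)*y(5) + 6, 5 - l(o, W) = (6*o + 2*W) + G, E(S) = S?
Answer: -290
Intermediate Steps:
G = -7 (G = -8 + 1 = -7)
l(o, W) = 12 - 6*o - 2*W (l(o, W) = 5 - ((6*o + 2*W) - 7) = 5 - ((2*W + 6*o) - 7) = 5 - (-7 + 2*W + 6*o) = 5 + (7 - 6*o - 2*W) = 12 - 6*o - 2*W)
I = -152 (I = 8*(-1*5² + 6) = 8*(-1*25 + 6) = 8*(-25 + 6) = 8*(-19) = -152)
I + l(-4, -5)*(-3) = -152 + (12 - 6*(-4) - 2*(-5))*(-3) = -152 + (12 + 24 + 10)*(-3) = -152 + 46*(-3) = -152 - 138 = -290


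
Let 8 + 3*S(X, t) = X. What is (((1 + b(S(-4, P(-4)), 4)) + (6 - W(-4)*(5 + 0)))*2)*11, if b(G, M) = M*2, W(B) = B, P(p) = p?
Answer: 770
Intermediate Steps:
S(X, t) = -8/3 + X/3
b(G, M) = 2*M
(((1 + b(S(-4, P(-4)), 4)) + (6 - W(-4)*(5 + 0)))*2)*11 = (((1 + 2*4) + (6 - (-4)*(5 + 0)))*2)*11 = (((1 + 8) + (6 - (-4)*5))*2)*11 = ((9 + (6 - 1*(-20)))*2)*11 = ((9 + (6 + 20))*2)*11 = ((9 + 26)*2)*11 = (35*2)*11 = 70*11 = 770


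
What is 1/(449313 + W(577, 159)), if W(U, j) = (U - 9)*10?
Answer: 1/454993 ≈ 2.1978e-6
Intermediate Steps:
W(U, j) = -90 + 10*U (W(U, j) = (-9 + U)*10 = -90 + 10*U)
1/(449313 + W(577, 159)) = 1/(449313 + (-90 + 10*577)) = 1/(449313 + (-90 + 5770)) = 1/(449313 + 5680) = 1/454993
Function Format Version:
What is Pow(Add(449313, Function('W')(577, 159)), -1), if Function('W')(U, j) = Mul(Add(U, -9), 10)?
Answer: Rational(1, 454993) ≈ 2.1978e-6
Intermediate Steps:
Function('W')(U, j) = Add(-90, Mul(10, U)) (Function('W')(U, j) = Mul(Add(-9, U), 10) = Add(-90, Mul(10, U)))
Pow(Add(449313, Function('W')(577, 159)), -1) = Pow(Add(449313, Add(-90, Mul(10, 577))), -1) = Pow(Add(449313, Add(-90, 5770)), -1) = Pow(Add(449313, 5680), -1) = Pow(454993, -1) = Rational(1, 454993)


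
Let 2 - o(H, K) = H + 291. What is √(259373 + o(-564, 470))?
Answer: 8*√4057 ≈ 509.56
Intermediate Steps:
o(H, K) = -289 - H (o(H, K) = 2 - (H + 291) = 2 - (291 + H) = 2 + (-291 - H) = -289 - H)
√(259373 + o(-564, 470)) = √(259373 + (-289 - 1*(-564))) = √(259373 + (-289 + 564)) = √(259373 + 275) = √259648 = 8*√4057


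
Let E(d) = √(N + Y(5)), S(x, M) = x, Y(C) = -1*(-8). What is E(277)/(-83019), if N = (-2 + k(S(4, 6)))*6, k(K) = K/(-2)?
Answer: -4*I/83019 ≈ -4.8182e-5*I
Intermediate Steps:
Y(C) = 8
k(K) = -K/2 (k(K) = K*(-½) = -K/2)
N = -24 (N = (-2 - ½*4)*6 = (-2 - 2)*6 = -4*6 = -24)
E(d) = 4*I (E(d) = √(-24 + 8) = √(-16) = 4*I)
E(277)/(-83019) = (4*I)/(-83019) = (4*I)*(-1/83019) = -4*I/83019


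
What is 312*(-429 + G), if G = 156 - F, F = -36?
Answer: -73944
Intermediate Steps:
G = 192 (G = 156 - 1*(-36) = 156 + 36 = 192)
312*(-429 + G) = 312*(-429 + 192) = 312*(-237) = -73944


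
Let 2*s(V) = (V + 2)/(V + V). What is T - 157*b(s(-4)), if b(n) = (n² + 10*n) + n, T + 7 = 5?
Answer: -14101/64 ≈ -220.33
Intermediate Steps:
T = -2 (T = -7 + 5 = -2)
s(V) = (2 + V)/(4*V) (s(V) = ((V + 2)/(V + V))/2 = ((2 + V)/((2*V)))/2 = ((2 + V)*(1/(2*V)))/2 = ((2 + V)/(2*V))/2 = (2 + V)/(4*V))
b(n) = n² + 11*n
T - 157*b(s(-4)) = -2 - 157*(¼)*(2 - 4)/(-4)*(11 + (¼)*(2 - 4)/(-4)) = -2 - 157*(¼)*(-¼)*(-2)*(11 + (¼)*(-¼)*(-2)) = -2 - 157*(11 + ⅛)/8 = -2 - 157*89/(8*8) = -2 - 157*89/64 = -2 - 13973/64 = -14101/64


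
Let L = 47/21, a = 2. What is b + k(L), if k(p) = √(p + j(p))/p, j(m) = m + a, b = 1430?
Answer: 1430 + 2*√714/47 ≈ 1431.1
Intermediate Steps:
j(m) = 2 + m (j(m) = m + 2 = 2 + m)
L = 47/21 (L = 47*(1/21) = 47/21 ≈ 2.2381)
k(p) = √(2 + 2*p)/p (k(p) = √(p + (2 + p))/p = √(2 + 2*p)/p)
b + k(L) = 1430 + √(2 + 2*(47/21))/(47/21) = 1430 + 21*√(2 + 94/21)/47 = 1430 + 21*√(136/21)/47 = 1430 + 21*(2*√714/21)/47 = 1430 + 2*√714/47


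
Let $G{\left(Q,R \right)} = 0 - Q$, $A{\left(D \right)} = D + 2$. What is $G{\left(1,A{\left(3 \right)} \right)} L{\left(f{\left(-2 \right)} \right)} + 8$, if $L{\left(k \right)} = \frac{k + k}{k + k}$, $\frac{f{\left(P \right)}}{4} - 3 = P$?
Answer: $7$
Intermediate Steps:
$A{\left(D \right)} = 2 + D$
$f{\left(P \right)} = 12 + 4 P$
$G{\left(Q,R \right)} = - Q$
$L{\left(k \right)} = 1$ ($L{\left(k \right)} = \frac{2 k}{2 k} = 2 k \frac{1}{2 k} = 1$)
$G{\left(1,A{\left(3 \right)} \right)} L{\left(f{\left(-2 \right)} \right)} + 8 = \left(-1\right) 1 \cdot 1 + 8 = \left(-1\right) 1 + 8 = -1 + 8 = 7$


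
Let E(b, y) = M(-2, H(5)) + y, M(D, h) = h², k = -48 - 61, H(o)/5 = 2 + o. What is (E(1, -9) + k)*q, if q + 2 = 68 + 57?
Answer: 136161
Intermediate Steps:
H(o) = 10 + 5*o (H(o) = 5*(2 + o) = 10 + 5*o)
k = -109
q = 123 (q = -2 + (68 + 57) = -2 + 125 = 123)
E(b, y) = 1225 + y (E(b, y) = (10 + 5*5)² + y = (10 + 25)² + y = 35² + y = 1225 + y)
(E(1, -9) + k)*q = ((1225 - 9) - 109)*123 = (1216 - 109)*123 = 1107*123 = 136161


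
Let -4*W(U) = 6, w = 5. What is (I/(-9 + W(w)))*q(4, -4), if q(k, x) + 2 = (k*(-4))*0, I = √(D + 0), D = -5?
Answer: 4*I*√5/21 ≈ 0.42592*I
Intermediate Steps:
W(U) = -3/2 (W(U) = -¼*6 = -3/2)
I = I*√5 (I = √(-5 + 0) = √(-5) = I*√5 ≈ 2.2361*I)
q(k, x) = -2 (q(k, x) = -2 + (k*(-4))*0 = -2 - 4*k*0 = -2 + 0 = -2)
(I/(-9 + W(w)))*q(4, -4) = ((I*√5)/(-9 - 3/2))*(-2) = ((I*√5)/(-21/2))*(-2) = ((I*√5)*(-2/21))*(-2) = -2*I*√5/21*(-2) = 4*I*√5/21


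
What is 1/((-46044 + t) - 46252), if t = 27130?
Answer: -1/65166 ≈ -1.5345e-5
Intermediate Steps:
1/((-46044 + t) - 46252) = 1/((-46044 + 27130) - 46252) = 1/(-18914 - 46252) = 1/(-65166) = -1/65166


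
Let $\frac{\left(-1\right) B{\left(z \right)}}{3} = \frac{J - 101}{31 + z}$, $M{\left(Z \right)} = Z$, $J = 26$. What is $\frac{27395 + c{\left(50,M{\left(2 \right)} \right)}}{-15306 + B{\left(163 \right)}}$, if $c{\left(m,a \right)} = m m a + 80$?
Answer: $- \frac{2100050}{989713} \approx -2.1219$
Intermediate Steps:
$c{\left(m,a \right)} = 80 + a m^{2}$ ($c{\left(m,a \right)} = m^{2} a + 80 = a m^{2} + 80 = 80 + a m^{2}$)
$B{\left(z \right)} = \frac{225}{31 + z}$ ($B{\left(z \right)} = - 3 \frac{26 - 101}{31 + z} = - 3 \left(- \frac{75}{31 + z}\right) = \frac{225}{31 + z}$)
$\frac{27395 + c{\left(50,M{\left(2 \right)} \right)}}{-15306 + B{\left(163 \right)}} = \frac{27395 + \left(80 + 2 \cdot 50^{2}\right)}{-15306 + \frac{225}{31 + 163}} = \frac{27395 + \left(80 + 2 \cdot 2500\right)}{-15306 + \frac{225}{194}} = \frac{27395 + \left(80 + 5000\right)}{-15306 + 225 \cdot \frac{1}{194}} = \frac{27395 + 5080}{-15306 + \frac{225}{194}} = \frac{32475}{- \frac{2969139}{194}} = 32475 \left(- \frac{194}{2969139}\right) = - \frac{2100050}{989713}$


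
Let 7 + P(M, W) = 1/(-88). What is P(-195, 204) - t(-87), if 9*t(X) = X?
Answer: 701/264 ≈ 2.6553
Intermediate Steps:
P(M, W) = -617/88 (P(M, W) = -7 + 1/(-88) = -7 - 1/88 = -617/88)
t(X) = X/9
P(-195, 204) - t(-87) = -617/88 - (-87)/9 = -617/88 - 1*(-29/3) = -617/88 + 29/3 = 701/264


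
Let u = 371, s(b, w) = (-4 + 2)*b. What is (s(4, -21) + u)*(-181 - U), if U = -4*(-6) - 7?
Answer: -71874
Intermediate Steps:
U = 17 (U = 24 - 7 = 17)
s(b, w) = -2*b
(s(4, -21) + u)*(-181 - U) = (-2*4 + 371)*(-181 - 1*17) = (-8 + 371)*(-181 - 17) = 363*(-198) = -71874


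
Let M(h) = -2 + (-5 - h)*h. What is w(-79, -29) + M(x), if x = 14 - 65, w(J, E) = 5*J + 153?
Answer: -2590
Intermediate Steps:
w(J, E) = 153 + 5*J
x = -51
M(h) = -2 + h*(-5 - h)
w(-79, -29) + M(x) = (153 + 5*(-79)) + (-2 - 1*(-51)² - 5*(-51)) = (153 - 395) + (-2 - 1*2601 + 255) = -242 + (-2 - 2601 + 255) = -242 - 2348 = -2590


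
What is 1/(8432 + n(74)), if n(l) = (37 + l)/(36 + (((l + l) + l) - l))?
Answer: 184/1551599 ≈ 0.00011859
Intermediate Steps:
n(l) = (37 + l)/(36 + 2*l) (n(l) = (37 + l)/(36 + ((2*l + l) - l)) = (37 + l)/(36 + (3*l - l)) = (37 + l)/(36 + 2*l))
1/(8432 + n(74)) = 1/(8432 + (37 + 74)/(2*(18 + 74))) = 1/(8432 + (½)*111/92) = 1/(8432 + (½)*(1/92)*111) = 1/(8432 + 111/184) = 1/(1551599/184) = 184/1551599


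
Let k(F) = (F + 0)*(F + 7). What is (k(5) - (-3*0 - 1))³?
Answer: 226981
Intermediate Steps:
k(F) = F*(7 + F)
(k(5) - (-3*0 - 1))³ = (5*(7 + 5) - (-3*0 - 1))³ = (5*12 - (0 - 1))³ = (60 - 1*(-1))³ = (60 + 1)³ = 61³ = 226981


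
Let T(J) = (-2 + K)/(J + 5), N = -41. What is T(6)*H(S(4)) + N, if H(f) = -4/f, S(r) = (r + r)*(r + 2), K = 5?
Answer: -1805/44 ≈ -41.023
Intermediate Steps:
T(J) = 3/(5 + J) (T(J) = (-2 + 5)/(J + 5) = 3/(5 + J))
S(r) = 2*r*(2 + r) (S(r) = (2*r)*(2 + r) = 2*r*(2 + r))
T(6)*H(S(4)) + N = (3/(5 + 6))*(-4*1/(8*(2 + 4))) - 41 = (3/11)*(-4/(2*4*6)) - 41 = (3*(1/11))*(-4/48) - 41 = 3*(-4*1/48)/11 - 41 = (3/11)*(-1/12) - 41 = -1/44 - 41 = -1805/44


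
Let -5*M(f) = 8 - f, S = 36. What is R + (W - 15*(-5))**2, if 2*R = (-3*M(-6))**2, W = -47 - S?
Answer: 2482/25 ≈ 99.280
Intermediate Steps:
M(f) = -8/5 + f/5 (M(f) = -(8 - f)/5 = -8/5 + f/5)
W = -83 (W = -47 - 1*36 = -47 - 36 = -83)
R = 882/25 (R = (-3*(-8/5 + (1/5)*(-6)))**2/2 = (-3*(-8/5 - 6/5))**2/2 = (-3*(-14/5))**2/2 = (42/5)**2/2 = (1/2)*(1764/25) = 882/25 ≈ 35.280)
R + (W - 15*(-5))**2 = 882/25 + (-83 - 15*(-5))**2 = 882/25 + (-83 + 75)**2 = 882/25 + (-8)**2 = 882/25 + 64 = 2482/25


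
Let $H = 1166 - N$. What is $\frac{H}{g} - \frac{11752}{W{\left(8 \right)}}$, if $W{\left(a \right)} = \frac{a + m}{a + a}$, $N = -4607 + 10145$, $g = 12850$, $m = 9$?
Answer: $- \frac{1208142762}{109225} \approx -11061.0$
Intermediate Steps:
$N = 5538$
$W{\left(a \right)} = \frac{9 + a}{2 a}$ ($W{\left(a \right)} = \frac{a + 9}{a + a} = \frac{9 + a}{2 a}$)
$H = -4372$ ($H = 1166 - 5538 = -4372$)
$\frac{H}{g} - \frac{11752}{W{\left(8 \right)}} = - \frac{4372}{12850} - \frac{11752}{\frac{1}{2} \cdot \frac{1}{8} \left(9 + 8\right)} = \left(-4372\right) \frac{1}{12850} - \frac{11752}{\frac{1}{2} \cdot \frac{1}{8} \cdot 17} = - \frac{2186}{6425} - \frac{11752}{\frac{17}{16}} = - \frac{2186}{6425} - \frac{188032}{17} = - \frac{1208142762}{109225}$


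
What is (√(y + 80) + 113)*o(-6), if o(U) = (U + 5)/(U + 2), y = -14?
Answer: 113/4 + √66/4 ≈ 30.281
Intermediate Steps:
o(U) = (5 + U)/(2 + U)
(√(y + 80) + 113)*o(-6) = (√(-14 + 80) + 113)*((5 - 6)/(2 - 6)) = (√66 + 113)*(-1/(-4)) = (113 + √66)*(-¼*(-1)) = (113 + √66)*(¼) = 113/4 + √66/4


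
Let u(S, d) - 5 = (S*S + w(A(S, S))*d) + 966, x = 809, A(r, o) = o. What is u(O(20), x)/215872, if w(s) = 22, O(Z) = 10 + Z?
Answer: 19669/215872 ≈ 0.091114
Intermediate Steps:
u(S, d) = 971 + S² + 22*d (u(S, d) = 5 + ((S*S + 22*d) + 966) = 5 + ((S² + 22*d) + 966) = 5 + (966 + S² + 22*d) = 971 + S² + 22*d)
u(O(20), x)/215872 = (971 + (10 + 20)² + 22*809)/215872 = (971 + 30² + 17798)*(1/215872) = (971 + 900 + 17798)*(1/215872) = 19669*(1/215872) = 19669/215872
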